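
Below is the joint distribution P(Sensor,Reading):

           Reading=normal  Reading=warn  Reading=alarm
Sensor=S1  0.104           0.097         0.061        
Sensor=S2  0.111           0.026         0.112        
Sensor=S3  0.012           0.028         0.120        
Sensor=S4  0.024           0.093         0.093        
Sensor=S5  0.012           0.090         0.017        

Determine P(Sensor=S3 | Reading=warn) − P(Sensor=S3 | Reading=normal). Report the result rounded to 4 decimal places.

0.0382

P(Reading=warn) = 0.097 + 0.026 + 0.028 + 0.093 + 0.090 = 0.334; P(Sensor=S3 | Reading=warn) = 0.028/0.334 = 0.08383.
P(Reading=normal) = 0.104 + 0.111 + 0.012 + 0.024 + 0.012 = 0.263; P(Sensor=S3 | Reading=normal) = 0.012/0.263 = 0.04563.
Difference = 0.0382.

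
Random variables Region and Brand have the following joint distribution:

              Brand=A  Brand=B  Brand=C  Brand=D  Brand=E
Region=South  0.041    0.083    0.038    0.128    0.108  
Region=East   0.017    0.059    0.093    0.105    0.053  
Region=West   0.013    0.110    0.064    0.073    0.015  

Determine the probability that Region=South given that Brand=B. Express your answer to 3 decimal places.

P(Brand=B) = 0.083 + 0.059 + 0.110 = 0.252.
P(Region=South | Brand=B) = 0.083/0.252 = 0.329.

0.329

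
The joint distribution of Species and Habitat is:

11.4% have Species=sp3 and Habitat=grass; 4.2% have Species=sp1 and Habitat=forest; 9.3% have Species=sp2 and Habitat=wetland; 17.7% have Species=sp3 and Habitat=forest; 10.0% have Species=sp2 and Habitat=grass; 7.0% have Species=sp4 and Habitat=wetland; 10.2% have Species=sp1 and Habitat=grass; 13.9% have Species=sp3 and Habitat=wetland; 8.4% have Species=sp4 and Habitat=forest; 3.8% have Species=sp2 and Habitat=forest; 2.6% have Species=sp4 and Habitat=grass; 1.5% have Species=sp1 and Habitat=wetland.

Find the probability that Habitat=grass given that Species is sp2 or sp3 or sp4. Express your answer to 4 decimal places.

0.2854

P(Species=sp2) = 0.038 + 0.100 + 0.093 = 0.231.
P(Species=sp3) = 0.177 + 0.114 + 0.139 = 0.430.
P(Species=sp4) = 0.084 + 0.026 + 0.070 = 0.180.
P(Species ∈ {sp2, sp3, sp4}) = 0.231 + 0.430 + 0.180 = 0.841; P(Habitat=grass, Species ∈ {sp2, sp3, sp4}) = 0.100 + 0.114 + 0.026 = 0.240.
P(Habitat=grass | Species ∈ {sp2, sp3, sp4}) = 0.240/0.841 = 0.2854.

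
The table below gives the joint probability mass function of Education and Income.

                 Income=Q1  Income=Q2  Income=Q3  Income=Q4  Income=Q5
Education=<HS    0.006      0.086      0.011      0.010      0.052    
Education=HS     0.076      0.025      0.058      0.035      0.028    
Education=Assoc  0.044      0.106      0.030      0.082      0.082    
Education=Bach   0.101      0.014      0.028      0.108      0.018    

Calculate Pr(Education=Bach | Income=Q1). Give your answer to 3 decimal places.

P(Income=Q1) = 0.006 + 0.076 + 0.044 + 0.101 = 0.227.
P(Education=Bach | Income=Q1) = 0.101/0.227 = 0.445.

0.445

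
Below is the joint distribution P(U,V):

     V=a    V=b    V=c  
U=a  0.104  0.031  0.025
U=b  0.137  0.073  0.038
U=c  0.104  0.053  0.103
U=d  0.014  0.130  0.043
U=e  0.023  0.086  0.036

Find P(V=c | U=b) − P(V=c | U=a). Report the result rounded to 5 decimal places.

P(U=b) = 0.137 + 0.073 + 0.038 = 0.248; P(V=c | U=b) = 0.038/0.248 = 0.153226.
P(U=a) = 0.104 + 0.031 + 0.025 = 0.160; P(V=c | U=a) = 0.025/0.160 = 0.156250.
Difference = -0.00302.

-0.00302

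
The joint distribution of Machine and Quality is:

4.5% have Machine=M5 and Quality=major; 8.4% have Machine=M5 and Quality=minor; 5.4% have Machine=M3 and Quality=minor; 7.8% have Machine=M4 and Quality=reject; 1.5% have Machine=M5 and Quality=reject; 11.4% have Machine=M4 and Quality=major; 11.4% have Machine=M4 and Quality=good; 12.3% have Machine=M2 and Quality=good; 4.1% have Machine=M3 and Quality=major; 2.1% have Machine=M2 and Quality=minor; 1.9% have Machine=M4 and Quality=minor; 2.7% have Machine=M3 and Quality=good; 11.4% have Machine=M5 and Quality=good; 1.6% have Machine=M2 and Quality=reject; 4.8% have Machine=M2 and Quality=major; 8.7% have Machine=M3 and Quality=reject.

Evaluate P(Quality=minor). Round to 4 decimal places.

P(Quality=minor) = 0.021 + 0.054 + 0.019 + 0.084 = 0.178.

0.1780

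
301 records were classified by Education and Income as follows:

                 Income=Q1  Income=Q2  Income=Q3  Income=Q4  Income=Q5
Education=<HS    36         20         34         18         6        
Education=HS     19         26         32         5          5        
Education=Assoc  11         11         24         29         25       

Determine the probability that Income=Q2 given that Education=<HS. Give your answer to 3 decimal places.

0.175

Total with Education=<HS: 36 + 20 + 34 + 18 + 6 = 114.
P(Income=Q2 | Education=<HS) = 20/114 = 0.175.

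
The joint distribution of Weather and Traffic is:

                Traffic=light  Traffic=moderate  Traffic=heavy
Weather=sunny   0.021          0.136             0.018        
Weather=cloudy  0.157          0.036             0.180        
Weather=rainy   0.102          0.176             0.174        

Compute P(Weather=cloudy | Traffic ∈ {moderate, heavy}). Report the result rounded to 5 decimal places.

P(Traffic=moderate) = 0.136 + 0.036 + 0.176 = 0.348.
P(Traffic=heavy) = 0.018 + 0.180 + 0.174 = 0.372.
P(Traffic ∈ {moderate, heavy}) = 0.348 + 0.372 = 0.720; P(Weather=cloudy, Traffic ∈ {moderate, heavy}) = 0.036 + 0.180 = 0.216.
P(Weather=cloudy | Traffic ∈ {moderate, heavy}) = 0.216/0.720 = 0.30000.

0.30000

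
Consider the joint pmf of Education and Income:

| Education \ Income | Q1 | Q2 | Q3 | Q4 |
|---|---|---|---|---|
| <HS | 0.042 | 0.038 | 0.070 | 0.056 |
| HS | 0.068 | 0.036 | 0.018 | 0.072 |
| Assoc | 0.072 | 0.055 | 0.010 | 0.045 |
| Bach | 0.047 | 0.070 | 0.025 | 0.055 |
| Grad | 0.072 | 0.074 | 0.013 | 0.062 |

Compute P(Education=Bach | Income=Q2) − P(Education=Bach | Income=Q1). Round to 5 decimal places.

0.10026

P(Income=Q2) = 0.038 + 0.036 + 0.055 + 0.070 + 0.074 = 0.273; P(Education=Bach | Income=Q2) = 0.070/0.273 = 0.256410.
P(Income=Q1) = 0.042 + 0.068 + 0.072 + 0.047 + 0.072 = 0.301; P(Education=Bach | Income=Q1) = 0.047/0.301 = 0.156146.
Difference = 0.10026.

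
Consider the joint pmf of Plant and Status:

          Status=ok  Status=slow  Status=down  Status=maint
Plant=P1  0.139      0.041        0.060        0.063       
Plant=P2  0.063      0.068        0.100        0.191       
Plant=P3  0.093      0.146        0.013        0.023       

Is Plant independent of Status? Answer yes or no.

no

P(Plant=P3) = 0.275 and P(Status=slow) = 0.255, so their product is 0.07013, but P(Plant=P3, Status=slow) = 0.146. Since these differ, Plant and Status are not independent.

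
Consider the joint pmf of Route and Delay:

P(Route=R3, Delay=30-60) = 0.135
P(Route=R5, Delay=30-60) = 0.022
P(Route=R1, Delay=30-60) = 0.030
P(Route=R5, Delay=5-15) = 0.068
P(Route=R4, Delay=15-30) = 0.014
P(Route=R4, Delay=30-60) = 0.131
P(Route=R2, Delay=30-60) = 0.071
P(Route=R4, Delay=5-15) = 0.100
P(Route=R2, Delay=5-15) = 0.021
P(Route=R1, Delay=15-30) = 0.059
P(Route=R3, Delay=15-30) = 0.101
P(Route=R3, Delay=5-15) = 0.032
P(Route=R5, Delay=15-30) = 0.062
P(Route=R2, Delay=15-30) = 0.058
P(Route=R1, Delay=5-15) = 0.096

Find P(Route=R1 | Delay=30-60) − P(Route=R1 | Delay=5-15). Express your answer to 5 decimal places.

P(Delay=30-60) = 0.030 + 0.071 + 0.135 + 0.131 + 0.022 = 0.389; P(Route=R1 | Delay=30-60) = 0.030/0.389 = 0.077121.
P(Delay=5-15) = 0.096 + 0.021 + 0.032 + 0.100 + 0.068 = 0.317; P(Route=R1 | Delay=5-15) = 0.096/0.317 = 0.302839.
Difference = -0.22572.

-0.22572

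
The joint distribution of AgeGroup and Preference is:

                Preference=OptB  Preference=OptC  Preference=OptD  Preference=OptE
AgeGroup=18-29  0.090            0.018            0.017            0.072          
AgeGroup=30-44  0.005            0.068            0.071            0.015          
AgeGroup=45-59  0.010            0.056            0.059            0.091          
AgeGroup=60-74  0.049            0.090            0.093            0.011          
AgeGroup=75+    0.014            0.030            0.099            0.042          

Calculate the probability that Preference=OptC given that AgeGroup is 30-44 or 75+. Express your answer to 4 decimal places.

0.2849

P(AgeGroup=30-44) = 0.005 + 0.068 + 0.071 + 0.015 = 0.159.
P(AgeGroup=75+) = 0.014 + 0.030 + 0.099 + 0.042 = 0.185.
P(AgeGroup ∈ {30-44, 75+}) = 0.159 + 0.185 = 0.344; P(Preference=OptC, AgeGroup ∈ {30-44, 75+}) = 0.068 + 0.030 = 0.098.
P(Preference=OptC | AgeGroup ∈ {30-44, 75+}) = 0.098/0.344 = 0.2849.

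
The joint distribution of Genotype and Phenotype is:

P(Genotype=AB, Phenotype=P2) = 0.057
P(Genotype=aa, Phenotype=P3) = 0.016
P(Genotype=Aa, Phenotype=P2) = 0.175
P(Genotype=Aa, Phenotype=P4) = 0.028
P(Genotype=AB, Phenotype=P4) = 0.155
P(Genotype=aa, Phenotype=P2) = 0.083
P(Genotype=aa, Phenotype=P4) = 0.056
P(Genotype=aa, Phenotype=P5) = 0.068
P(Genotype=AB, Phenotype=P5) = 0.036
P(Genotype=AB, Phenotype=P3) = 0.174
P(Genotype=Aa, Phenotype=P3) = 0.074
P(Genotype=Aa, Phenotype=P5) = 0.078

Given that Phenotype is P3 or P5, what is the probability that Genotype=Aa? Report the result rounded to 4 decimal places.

P(Phenotype=P3) = 0.074 + 0.016 + 0.174 = 0.264.
P(Phenotype=P5) = 0.078 + 0.068 + 0.036 = 0.182.
P(Phenotype ∈ {P3, P5}) = 0.264 + 0.182 = 0.446; P(Genotype=Aa, Phenotype ∈ {P3, P5}) = 0.074 + 0.078 = 0.152.
P(Genotype=Aa | Phenotype ∈ {P3, P5}) = 0.152/0.446 = 0.3408.

0.3408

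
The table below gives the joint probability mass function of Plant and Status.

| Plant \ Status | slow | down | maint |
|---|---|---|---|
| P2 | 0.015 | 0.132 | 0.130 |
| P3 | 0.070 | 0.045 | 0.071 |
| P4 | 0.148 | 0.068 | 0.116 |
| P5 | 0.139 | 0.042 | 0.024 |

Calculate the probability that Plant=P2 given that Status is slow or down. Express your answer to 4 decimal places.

P(Status=slow) = 0.015 + 0.070 + 0.148 + 0.139 = 0.372.
P(Status=down) = 0.132 + 0.045 + 0.068 + 0.042 = 0.287.
P(Status ∈ {slow, down}) = 0.372 + 0.287 = 0.659; P(Plant=P2, Status ∈ {slow, down}) = 0.015 + 0.132 = 0.147.
P(Plant=P2 | Status ∈ {slow, down}) = 0.147/0.659 = 0.2231.

0.2231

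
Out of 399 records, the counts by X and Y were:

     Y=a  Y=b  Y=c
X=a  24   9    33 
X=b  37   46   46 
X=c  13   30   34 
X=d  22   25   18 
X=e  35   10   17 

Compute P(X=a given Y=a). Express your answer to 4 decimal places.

0.1832

Total with Y=a: 24 + 37 + 13 + 22 + 35 = 131.
P(X=a | Y=a) = 24/131 = 0.1832.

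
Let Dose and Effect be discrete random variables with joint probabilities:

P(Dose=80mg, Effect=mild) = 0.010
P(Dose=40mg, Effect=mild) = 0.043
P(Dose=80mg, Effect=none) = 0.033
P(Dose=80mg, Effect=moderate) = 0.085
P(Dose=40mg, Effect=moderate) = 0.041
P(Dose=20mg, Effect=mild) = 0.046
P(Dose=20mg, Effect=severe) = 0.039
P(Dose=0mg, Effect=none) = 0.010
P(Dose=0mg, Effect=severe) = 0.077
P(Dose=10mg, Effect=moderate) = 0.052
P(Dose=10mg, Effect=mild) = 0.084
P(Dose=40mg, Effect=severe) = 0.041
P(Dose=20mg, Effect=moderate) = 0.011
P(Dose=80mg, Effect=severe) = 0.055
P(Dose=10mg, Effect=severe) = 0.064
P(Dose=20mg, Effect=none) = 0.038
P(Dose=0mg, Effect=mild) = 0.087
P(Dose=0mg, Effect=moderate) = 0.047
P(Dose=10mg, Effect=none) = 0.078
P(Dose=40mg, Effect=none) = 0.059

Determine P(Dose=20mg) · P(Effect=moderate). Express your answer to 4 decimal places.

P(Dose=20mg) = 0.038 + 0.046 + 0.011 + 0.039 = 0.134.
P(Effect=moderate) = 0.047 + 0.052 + 0.011 + 0.041 + 0.085 = 0.236.
Product: 0.134 × 0.236 = 0.0316.

0.0316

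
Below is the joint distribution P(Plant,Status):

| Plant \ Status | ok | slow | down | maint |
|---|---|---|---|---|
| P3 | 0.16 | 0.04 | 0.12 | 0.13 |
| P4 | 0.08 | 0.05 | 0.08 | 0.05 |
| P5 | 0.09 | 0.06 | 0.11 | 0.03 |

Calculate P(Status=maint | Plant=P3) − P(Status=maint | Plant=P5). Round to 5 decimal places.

P(Plant=P3) = 0.16 + 0.04 + 0.12 + 0.13 = 0.45; P(Status=maint | Plant=P3) = 0.13/0.45 = 0.288889.
P(Plant=P5) = 0.09 + 0.06 + 0.11 + 0.03 = 0.29; P(Status=maint | Plant=P5) = 0.03/0.29 = 0.103448.
Difference = 0.18544.

0.18544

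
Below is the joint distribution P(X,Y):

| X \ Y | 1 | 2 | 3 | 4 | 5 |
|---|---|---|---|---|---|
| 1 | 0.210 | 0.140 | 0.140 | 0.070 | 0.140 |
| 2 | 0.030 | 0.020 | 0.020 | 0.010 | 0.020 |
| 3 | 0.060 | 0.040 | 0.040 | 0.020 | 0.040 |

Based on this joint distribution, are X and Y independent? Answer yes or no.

Every cell satisfies P(X,Y) = P(X)·P(Y). For instance P(X=1) = 0.700, P(Y=1) = 0.300, and 0.700×0.300 = 0.210 matches the joint entry. So X and Y are independent.

yes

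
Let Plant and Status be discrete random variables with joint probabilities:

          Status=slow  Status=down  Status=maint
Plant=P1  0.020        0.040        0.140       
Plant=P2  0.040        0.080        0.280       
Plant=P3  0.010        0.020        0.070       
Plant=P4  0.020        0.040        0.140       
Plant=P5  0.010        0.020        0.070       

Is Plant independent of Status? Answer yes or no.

yes

Every cell satisfies P(Plant,Status) = P(Plant)·P(Status). For instance P(Plant=P5) = 0.100, P(Status=maint) = 0.700, and 0.100×0.700 = 0.070 matches the joint entry. So Plant and Status are independent.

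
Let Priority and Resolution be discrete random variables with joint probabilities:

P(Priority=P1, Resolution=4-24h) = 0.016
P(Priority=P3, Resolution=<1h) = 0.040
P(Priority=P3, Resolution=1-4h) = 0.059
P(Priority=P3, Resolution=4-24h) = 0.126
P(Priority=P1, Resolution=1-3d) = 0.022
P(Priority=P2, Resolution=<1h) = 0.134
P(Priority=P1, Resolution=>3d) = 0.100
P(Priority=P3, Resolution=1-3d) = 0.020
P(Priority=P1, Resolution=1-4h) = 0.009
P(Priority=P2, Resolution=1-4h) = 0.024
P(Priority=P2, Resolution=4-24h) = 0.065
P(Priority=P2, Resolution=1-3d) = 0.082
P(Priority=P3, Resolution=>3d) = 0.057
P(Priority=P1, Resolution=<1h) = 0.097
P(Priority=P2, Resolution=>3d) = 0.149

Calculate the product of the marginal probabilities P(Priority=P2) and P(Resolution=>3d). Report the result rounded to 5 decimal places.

P(Priority=P2) = 0.134 + 0.024 + 0.065 + 0.082 + 0.149 = 0.454.
P(Resolution=>3d) = 0.100 + 0.149 + 0.057 = 0.306.
Product: 0.454 × 0.306 = 0.13892.

0.13892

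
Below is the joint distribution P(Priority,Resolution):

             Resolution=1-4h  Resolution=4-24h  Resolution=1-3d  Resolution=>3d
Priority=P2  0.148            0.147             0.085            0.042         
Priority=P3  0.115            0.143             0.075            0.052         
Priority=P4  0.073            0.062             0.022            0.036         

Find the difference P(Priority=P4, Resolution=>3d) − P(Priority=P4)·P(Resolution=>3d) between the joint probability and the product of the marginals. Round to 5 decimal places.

0.01091

P(Priority=P4) = 0.073 + 0.062 + 0.022 + 0.036 = 0.193.
P(Resolution=>3d) = 0.042 + 0.052 + 0.036 = 0.130.
P(Priority=P4, Resolution=>3d) − P(Priority=P4)P(Resolution=>3d) = 0.036 − 0.193×0.130 = 0.01091.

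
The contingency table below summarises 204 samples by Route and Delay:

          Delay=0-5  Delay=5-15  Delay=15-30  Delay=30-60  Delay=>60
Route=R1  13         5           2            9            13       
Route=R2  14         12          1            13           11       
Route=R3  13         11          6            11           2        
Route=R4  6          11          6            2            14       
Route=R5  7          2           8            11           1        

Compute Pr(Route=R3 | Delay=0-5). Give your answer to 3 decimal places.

0.245

Total with Delay=0-5: 13 + 14 + 13 + 6 + 7 = 53.
P(Route=R3 | Delay=0-5) = 13/53 = 0.245.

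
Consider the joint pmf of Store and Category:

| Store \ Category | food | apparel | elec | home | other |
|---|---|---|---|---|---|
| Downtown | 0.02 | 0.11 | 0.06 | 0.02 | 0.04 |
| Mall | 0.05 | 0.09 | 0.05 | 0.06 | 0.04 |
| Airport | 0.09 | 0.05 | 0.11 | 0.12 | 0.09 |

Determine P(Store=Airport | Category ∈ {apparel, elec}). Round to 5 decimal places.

P(Category=apparel) = 0.11 + 0.09 + 0.05 = 0.25.
P(Category=elec) = 0.06 + 0.05 + 0.11 = 0.22.
P(Category ∈ {apparel, elec}) = 0.25 + 0.22 = 0.47; P(Store=Airport, Category ∈ {apparel, elec}) = 0.05 + 0.11 = 0.16.
P(Store=Airport | Category ∈ {apparel, elec}) = 0.16/0.47 = 0.34043.

0.34043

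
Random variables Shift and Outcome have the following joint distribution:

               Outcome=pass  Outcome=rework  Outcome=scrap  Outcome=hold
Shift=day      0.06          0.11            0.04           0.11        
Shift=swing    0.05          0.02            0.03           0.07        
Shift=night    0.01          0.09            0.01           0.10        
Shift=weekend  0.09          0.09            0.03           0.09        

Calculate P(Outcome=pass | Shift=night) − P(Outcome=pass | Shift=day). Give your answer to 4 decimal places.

-0.1399

P(Shift=night) = 0.01 + 0.09 + 0.01 + 0.10 = 0.21; P(Outcome=pass | Shift=night) = 0.01/0.21 = 0.04762.
P(Shift=day) = 0.06 + 0.11 + 0.04 + 0.11 = 0.32; P(Outcome=pass | Shift=day) = 0.06/0.32 = 0.18750.
Difference = -0.1399.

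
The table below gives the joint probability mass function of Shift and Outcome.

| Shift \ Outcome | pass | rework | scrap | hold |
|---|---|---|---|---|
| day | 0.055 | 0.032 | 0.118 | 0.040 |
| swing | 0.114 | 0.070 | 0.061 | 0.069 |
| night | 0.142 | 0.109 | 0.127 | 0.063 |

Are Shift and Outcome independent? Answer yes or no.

no

P(Shift=day) = 0.245 and P(Outcome=scrap) = 0.306, so their product is 0.07497, but P(Shift=day, Outcome=scrap) = 0.118. Since these differ, Shift and Outcome are not independent.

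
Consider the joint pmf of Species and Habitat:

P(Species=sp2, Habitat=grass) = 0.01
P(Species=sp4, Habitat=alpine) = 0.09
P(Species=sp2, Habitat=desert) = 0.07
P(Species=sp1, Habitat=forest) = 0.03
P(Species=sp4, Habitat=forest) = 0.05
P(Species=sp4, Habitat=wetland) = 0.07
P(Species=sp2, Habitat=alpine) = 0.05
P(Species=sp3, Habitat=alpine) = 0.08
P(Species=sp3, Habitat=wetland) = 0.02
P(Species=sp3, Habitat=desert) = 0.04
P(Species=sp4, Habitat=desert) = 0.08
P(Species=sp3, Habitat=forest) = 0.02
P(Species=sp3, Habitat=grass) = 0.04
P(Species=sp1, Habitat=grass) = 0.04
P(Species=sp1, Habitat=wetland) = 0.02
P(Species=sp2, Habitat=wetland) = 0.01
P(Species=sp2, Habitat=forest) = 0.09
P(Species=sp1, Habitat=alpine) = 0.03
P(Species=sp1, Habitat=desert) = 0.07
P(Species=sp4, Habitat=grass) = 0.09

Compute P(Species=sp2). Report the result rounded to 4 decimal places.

P(Species=sp2) = 0.09 + 0.01 + 0.01 + 0.07 + 0.05 = 0.23.

0.2300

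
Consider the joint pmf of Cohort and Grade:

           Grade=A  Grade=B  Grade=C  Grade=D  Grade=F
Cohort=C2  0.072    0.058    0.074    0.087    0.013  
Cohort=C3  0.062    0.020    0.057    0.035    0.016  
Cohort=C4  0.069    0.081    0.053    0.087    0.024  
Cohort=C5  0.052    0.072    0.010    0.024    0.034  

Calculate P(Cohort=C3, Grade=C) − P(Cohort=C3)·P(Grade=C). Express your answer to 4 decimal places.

P(Cohort=C3) = 0.062 + 0.020 + 0.057 + 0.035 + 0.016 = 0.190.
P(Grade=C) = 0.074 + 0.057 + 0.053 + 0.010 = 0.194.
P(Cohort=C3, Grade=C) − P(Cohort=C3)P(Grade=C) = 0.057 − 0.190×0.194 = 0.0201.

0.0201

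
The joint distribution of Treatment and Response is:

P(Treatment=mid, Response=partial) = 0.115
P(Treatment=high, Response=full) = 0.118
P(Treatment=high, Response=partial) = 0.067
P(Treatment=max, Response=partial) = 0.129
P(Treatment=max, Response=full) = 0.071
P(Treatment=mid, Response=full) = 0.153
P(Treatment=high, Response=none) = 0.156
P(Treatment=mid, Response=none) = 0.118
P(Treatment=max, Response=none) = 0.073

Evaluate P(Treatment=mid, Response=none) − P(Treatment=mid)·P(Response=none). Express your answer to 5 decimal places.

-0.01594

P(Treatment=mid) = 0.118 + 0.115 + 0.153 = 0.386.
P(Response=none) = 0.118 + 0.156 + 0.073 = 0.347.
P(Treatment=mid, Response=none) − P(Treatment=mid)P(Response=none) = 0.118 − 0.386×0.347 = -0.01594.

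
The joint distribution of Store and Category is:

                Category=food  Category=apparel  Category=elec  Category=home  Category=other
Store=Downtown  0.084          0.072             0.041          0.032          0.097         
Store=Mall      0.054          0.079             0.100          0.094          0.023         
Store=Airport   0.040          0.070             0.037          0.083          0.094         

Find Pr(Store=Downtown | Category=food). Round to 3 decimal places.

0.472

P(Category=food) = 0.084 + 0.054 + 0.040 = 0.178.
P(Store=Downtown | Category=food) = 0.084/0.178 = 0.472.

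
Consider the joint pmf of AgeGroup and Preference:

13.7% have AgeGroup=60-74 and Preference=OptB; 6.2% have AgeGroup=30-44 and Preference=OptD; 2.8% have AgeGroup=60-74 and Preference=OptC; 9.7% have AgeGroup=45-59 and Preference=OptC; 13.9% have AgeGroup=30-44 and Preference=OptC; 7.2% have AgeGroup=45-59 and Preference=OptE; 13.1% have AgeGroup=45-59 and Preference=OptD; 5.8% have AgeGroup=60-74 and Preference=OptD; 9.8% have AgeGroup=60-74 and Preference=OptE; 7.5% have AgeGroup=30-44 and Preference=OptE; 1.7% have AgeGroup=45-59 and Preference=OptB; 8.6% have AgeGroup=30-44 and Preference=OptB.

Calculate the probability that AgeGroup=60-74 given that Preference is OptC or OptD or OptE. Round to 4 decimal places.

P(Preference=OptC) = 0.139 + 0.097 + 0.028 = 0.264.
P(Preference=OptD) = 0.062 + 0.131 + 0.058 = 0.251.
P(Preference=OptE) = 0.075 + 0.072 + 0.098 = 0.245.
P(Preference ∈ {OptC, OptD, OptE}) = 0.264 + 0.251 + 0.245 = 0.760; P(AgeGroup=60-74, Preference ∈ {OptC, OptD, OptE}) = 0.028 + 0.058 + 0.098 = 0.184.
P(AgeGroup=60-74 | Preference ∈ {OptC, OptD, OptE}) = 0.184/0.760 = 0.2421.

0.2421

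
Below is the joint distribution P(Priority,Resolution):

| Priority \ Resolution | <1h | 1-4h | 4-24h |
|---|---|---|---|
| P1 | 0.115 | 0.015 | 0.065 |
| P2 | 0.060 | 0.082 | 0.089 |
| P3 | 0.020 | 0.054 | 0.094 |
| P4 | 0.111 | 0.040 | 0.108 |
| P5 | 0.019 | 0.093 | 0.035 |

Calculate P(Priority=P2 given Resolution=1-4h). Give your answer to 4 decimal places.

P(Resolution=1-4h) = 0.015 + 0.082 + 0.054 + 0.040 + 0.093 = 0.284.
P(Priority=P2 | Resolution=1-4h) = 0.082/0.284 = 0.2887.

0.2887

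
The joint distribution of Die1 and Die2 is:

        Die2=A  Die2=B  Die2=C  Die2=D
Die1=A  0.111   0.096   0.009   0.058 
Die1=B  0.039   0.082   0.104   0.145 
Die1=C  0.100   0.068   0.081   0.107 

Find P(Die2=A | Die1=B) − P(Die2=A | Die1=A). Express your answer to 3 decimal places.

-0.300

P(Die1=B) = 0.039 + 0.082 + 0.104 + 0.145 = 0.370; P(Die2=A | Die1=B) = 0.039/0.370 = 0.1054.
P(Die1=A) = 0.111 + 0.096 + 0.009 + 0.058 = 0.274; P(Die2=A | Die1=A) = 0.111/0.274 = 0.4051.
Difference = -0.300.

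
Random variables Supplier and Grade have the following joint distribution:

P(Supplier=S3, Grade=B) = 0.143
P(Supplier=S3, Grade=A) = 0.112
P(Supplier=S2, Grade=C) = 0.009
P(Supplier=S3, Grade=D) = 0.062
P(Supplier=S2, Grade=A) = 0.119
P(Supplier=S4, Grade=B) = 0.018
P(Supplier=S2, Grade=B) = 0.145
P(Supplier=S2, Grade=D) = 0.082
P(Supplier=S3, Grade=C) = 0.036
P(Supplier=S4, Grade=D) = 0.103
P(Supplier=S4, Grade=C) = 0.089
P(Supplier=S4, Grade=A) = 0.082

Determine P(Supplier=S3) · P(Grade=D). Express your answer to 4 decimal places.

P(Supplier=S3) = 0.112 + 0.143 + 0.036 + 0.062 = 0.353.
P(Grade=D) = 0.082 + 0.062 + 0.103 = 0.247.
Product: 0.353 × 0.247 = 0.0872.

0.0872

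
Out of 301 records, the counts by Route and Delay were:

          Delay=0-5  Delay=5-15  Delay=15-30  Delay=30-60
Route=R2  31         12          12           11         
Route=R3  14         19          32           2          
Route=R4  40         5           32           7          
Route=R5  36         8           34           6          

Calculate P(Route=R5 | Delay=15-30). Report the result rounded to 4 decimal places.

Total with Delay=15-30: 12 + 32 + 32 + 34 = 110.
P(Route=R5 | Delay=15-30) = 34/110 = 0.3091.

0.3091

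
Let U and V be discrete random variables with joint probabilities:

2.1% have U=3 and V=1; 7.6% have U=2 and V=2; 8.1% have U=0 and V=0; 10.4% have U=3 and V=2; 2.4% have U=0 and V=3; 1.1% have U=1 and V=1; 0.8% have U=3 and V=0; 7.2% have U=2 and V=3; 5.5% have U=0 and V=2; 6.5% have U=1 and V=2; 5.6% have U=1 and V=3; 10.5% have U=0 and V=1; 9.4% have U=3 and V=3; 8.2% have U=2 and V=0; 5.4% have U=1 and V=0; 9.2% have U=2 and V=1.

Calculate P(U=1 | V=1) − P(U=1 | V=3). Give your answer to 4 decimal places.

P(V=1) = 0.105 + 0.011 + 0.092 + 0.021 = 0.229; P(U=1 | V=1) = 0.011/0.229 = 0.04803.
P(V=3) = 0.024 + 0.056 + 0.072 + 0.094 = 0.246; P(U=1 | V=3) = 0.056/0.246 = 0.22764.
Difference = -0.1796.

-0.1796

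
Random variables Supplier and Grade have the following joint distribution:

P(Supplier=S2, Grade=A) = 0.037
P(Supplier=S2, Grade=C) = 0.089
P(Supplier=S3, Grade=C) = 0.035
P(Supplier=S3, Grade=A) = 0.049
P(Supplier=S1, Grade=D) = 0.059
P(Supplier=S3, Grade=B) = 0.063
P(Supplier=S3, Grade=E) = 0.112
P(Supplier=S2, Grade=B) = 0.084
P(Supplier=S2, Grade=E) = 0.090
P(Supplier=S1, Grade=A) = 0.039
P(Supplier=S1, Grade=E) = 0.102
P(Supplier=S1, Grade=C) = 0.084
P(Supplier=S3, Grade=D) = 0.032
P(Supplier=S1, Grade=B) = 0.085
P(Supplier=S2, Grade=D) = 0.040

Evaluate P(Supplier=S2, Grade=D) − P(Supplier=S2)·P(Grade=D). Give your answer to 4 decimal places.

P(Supplier=S2) = 0.037 + 0.084 + 0.089 + 0.040 + 0.090 = 0.340.
P(Grade=D) = 0.059 + 0.040 + 0.032 = 0.131.
P(Supplier=S2, Grade=D) − P(Supplier=S2)P(Grade=D) = 0.040 − 0.340×0.131 = -0.0045.

-0.0045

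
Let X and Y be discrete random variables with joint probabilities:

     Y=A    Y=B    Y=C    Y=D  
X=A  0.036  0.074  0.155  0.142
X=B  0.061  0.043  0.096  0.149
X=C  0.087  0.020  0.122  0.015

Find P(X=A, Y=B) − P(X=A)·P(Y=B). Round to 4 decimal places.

0.0182

P(X=A) = 0.036 + 0.074 + 0.155 + 0.142 = 0.407.
P(Y=B) = 0.074 + 0.043 + 0.020 = 0.137.
P(X=A, Y=B) − P(X=A)P(Y=B) = 0.074 − 0.407×0.137 = 0.0182.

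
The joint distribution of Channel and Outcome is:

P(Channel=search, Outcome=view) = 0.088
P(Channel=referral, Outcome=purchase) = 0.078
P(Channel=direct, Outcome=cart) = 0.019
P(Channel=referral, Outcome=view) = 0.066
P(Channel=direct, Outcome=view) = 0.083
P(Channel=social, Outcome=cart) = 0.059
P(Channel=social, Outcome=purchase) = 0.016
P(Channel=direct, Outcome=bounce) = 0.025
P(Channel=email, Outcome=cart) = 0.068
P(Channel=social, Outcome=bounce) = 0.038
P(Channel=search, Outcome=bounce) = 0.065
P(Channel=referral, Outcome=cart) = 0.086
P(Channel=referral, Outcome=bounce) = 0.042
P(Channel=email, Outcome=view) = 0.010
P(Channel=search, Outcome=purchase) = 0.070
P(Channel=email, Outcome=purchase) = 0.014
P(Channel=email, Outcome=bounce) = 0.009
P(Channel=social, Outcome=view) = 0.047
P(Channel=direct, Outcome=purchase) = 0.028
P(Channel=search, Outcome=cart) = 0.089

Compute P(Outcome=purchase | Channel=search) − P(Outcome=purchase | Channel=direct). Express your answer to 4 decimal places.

P(Channel=search) = 0.065 + 0.088 + 0.089 + 0.070 = 0.312; P(Outcome=purchase | Channel=search) = 0.070/0.312 = 0.22436.
P(Channel=direct) = 0.025 + 0.083 + 0.019 + 0.028 = 0.155; P(Outcome=purchase | Channel=direct) = 0.028/0.155 = 0.18065.
Difference = 0.0437.

0.0437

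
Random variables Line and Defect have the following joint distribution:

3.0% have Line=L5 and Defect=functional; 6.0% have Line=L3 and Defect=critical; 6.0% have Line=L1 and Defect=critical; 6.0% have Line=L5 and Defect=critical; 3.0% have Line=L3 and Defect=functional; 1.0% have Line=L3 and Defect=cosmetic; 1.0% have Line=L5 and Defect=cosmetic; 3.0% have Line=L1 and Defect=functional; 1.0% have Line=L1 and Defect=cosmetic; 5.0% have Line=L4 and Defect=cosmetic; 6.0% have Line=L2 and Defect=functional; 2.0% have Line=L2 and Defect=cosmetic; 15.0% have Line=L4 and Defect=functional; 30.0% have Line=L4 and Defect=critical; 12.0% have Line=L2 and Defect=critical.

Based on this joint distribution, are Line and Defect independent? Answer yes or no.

Every cell satisfies P(Line,Defect) = P(Line)·P(Defect). For instance P(Line=L2) = 0.200, P(Defect=cosmetic) = 0.100, and 0.200×0.100 = 0.020 matches the joint entry. So Line and Defect are independent.

yes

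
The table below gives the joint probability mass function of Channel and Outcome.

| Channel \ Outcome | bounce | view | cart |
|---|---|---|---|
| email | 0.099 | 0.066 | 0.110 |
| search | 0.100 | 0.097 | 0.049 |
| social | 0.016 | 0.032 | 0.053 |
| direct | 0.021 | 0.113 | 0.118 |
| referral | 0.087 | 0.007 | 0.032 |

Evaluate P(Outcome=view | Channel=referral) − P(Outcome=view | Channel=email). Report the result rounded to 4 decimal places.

P(Channel=referral) = 0.087 + 0.007 + 0.032 = 0.126; P(Outcome=view | Channel=referral) = 0.007/0.126 = 0.05556.
P(Channel=email) = 0.099 + 0.066 + 0.110 = 0.275; P(Outcome=view | Channel=email) = 0.066/0.275 = 0.24000.
Difference = -0.1844.

-0.1844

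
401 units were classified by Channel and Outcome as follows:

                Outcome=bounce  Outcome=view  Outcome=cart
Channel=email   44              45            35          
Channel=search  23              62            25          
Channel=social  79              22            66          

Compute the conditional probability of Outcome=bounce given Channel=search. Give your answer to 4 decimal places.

Total with Channel=search: 23 + 62 + 25 = 110.
P(Outcome=bounce | Channel=search) = 23/110 = 0.2091.

0.2091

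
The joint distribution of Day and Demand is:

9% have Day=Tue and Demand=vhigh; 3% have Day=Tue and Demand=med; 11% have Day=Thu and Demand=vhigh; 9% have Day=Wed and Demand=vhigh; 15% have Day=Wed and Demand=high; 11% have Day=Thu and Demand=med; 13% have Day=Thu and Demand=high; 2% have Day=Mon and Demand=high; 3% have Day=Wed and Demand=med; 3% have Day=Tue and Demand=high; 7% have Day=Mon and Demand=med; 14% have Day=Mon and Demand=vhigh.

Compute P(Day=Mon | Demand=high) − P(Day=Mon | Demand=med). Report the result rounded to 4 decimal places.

-0.2311

P(Demand=high) = 0.02 + 0.03 + 0.15 + 0.13 = 0.33; P(Day=Mon | Demand=high) = 0.02/0.33 = 0.06061.
P(Demand=med) = 0.07 + 0.03 + 0.03 + 0.11 = 0.24; P(Day=Mon | Demand=med) = 0.07/0.24 = 0.29167.
Difference = -0.2311.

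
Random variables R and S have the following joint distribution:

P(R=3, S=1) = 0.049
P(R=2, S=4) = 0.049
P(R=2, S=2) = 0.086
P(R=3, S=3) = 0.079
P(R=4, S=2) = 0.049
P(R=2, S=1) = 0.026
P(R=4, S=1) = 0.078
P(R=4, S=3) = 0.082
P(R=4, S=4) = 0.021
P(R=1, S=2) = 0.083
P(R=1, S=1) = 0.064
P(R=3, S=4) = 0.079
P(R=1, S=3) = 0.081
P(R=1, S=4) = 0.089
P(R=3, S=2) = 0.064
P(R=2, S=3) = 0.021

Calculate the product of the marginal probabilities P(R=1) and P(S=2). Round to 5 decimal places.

0.08939

P(R=1) = 0.064 + 0.083 + 0.081 + 0.089 = 0.317.
P(S=2) = 0.083 + 0.086 + 0.064 + 0.049 = 0.282.
Product: 0.317 × 0.282 = 0.08939.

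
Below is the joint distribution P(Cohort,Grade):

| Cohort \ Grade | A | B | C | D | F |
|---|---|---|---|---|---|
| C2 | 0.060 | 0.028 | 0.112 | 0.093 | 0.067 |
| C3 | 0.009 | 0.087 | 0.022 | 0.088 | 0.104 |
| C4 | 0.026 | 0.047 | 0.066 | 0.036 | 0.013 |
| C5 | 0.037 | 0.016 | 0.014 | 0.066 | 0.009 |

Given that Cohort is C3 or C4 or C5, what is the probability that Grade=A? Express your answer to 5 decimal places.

P(Cohort=C3) = 0.009 + 0.087 + 0.022 + 0.088 + 0.104 = 0.310.
P(Cohort=C4) = 0.026 + 0.047 + 0.066 + 0.036 + 0.013 = 0.188.
P(Cohort=C5) = 0.037 + 0.016 + 0.014 + 0.066 + 0.009 = 0.142.
P(Cohort ∈ {C3, C4, C5}) = 0.310 + 0.188 + 0.142 = 0.640; P(Grade=A, Cohort ∈ {C3, C4, C5}) = 0.009 + 0.026 + 0.037 = 0.072.
P(Grade=A | Cohort ∈ {C3, C4, C5}) = 0.072/0.640 = 0.11250.

0.11250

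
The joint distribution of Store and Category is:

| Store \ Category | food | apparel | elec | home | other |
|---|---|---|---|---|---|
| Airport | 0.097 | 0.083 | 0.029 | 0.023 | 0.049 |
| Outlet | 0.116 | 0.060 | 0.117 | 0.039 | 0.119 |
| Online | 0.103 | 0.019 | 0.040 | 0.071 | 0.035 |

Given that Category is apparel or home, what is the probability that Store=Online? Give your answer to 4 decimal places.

0.3051

P(Category=apparel) = 0.083 + 0.060 + 0.019 = 0.162.
P(Category=home) = 0.023 + 0.039 + 0.071 = 0.133.
P(Category ∈ {apparel, home}) = 0.162 + 0.133 = 0.295; P(Store=Online, Category ∈ {apparel, home}) = 0.019 + 0.071 = 0.090.
P(Store=Online | Category ∈ {apparel, home}) = 0.090/0.295 = 0.3051.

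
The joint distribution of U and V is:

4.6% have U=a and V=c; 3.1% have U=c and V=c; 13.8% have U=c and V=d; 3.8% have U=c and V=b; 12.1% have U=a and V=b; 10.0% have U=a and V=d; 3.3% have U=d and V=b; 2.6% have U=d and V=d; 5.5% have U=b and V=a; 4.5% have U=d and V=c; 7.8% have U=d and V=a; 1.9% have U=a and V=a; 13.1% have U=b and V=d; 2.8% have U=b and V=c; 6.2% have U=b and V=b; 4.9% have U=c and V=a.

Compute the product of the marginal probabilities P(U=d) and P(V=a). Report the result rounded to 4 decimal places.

P(U=d) = 0.078 + 0.033 + 0.045 + 0.026 = 0.182.
P(V=a) = 0.019 + 0.055 + 0.049 + 0.078 = 0.201.
Product: 0.182 × 0.201 = 0.0366.

0.0366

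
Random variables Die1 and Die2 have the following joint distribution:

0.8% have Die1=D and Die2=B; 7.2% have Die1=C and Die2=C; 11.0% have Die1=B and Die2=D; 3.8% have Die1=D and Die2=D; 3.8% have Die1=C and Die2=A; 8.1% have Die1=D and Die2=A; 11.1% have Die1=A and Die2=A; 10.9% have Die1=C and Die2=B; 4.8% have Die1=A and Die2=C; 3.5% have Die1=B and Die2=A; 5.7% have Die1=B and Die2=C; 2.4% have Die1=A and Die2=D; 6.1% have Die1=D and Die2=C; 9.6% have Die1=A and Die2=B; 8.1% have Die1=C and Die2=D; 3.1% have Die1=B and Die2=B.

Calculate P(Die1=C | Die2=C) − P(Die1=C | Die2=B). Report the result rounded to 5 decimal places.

P(Die2=C) = 0.048 + 0.057 + 0.072 + 0.061 = 0.238; P(Die1=C | Die2=C) = 0.072/0.238 = 0.302521.
P(Die2=B) = 0.096 + 0.031 + 0.109 + 0.008 = 0.244; P(Die1=C | Die2=B) = 0.109/0.244 = 0.446721.
Difference = -0.14420.

-0.14420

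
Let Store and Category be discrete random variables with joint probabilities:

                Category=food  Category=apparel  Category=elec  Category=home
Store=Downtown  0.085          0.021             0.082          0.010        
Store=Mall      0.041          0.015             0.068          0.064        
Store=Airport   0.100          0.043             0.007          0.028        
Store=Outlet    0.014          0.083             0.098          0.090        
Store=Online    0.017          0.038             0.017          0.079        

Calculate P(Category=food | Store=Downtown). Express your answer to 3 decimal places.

0.429

P(Store=Downtown) = 0.085 + 0.021 + 0.082 + 0.010 = 0.198.
P(Category=food | Store=Downtown) = 0.085/0.198 = 0.429.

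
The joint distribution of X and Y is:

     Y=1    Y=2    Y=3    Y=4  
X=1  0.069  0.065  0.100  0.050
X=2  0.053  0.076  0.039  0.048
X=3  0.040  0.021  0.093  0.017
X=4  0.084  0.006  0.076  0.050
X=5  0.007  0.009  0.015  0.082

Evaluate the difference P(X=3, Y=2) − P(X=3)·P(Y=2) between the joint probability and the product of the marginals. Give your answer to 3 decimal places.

-0.009

P(X=3) = 0.040 + 0.021 + 0.093 + 0.017 = 0.171.
P(Y=2) = 0.065 + 0.076 + 0.021 + 0.006 + 0.009 = 0.177.
P(X=3, Y=2) − P(X=3)P(Y=2) = 0.021 − 0.171×0.177 = -0.009.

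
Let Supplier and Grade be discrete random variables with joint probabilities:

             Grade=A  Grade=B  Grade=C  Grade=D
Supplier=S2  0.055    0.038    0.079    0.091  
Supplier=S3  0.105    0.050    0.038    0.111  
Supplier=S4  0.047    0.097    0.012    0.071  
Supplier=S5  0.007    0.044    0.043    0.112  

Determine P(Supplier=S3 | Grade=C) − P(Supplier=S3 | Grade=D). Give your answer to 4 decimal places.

P(Grade=C) = 0.079 + 0.038 + 0.012 + 0.043 = 0.172; P(Supplier=S3 | Grade=C) = 0.038/0.172 = 0.22093.
P(Grade=D) = 0.091 + 0.111 + 0.071 + 0.112 = 0.385; P(Supplier=S3 | Grade=D) = 0.111/0.385 = 0.28831.
Difference = -0.0674.

-0.0674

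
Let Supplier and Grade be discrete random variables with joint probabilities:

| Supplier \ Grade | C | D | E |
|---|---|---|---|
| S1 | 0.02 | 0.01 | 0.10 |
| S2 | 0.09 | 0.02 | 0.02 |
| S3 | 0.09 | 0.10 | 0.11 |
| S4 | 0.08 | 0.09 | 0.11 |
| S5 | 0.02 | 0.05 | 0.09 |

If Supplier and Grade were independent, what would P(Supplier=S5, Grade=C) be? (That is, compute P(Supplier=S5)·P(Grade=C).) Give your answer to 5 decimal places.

0.04800

P(Supplier=S5) = 0.02 + 0.05 + 0.09 = 0.16.
P(Grade=C) = 0.02 + 0.09 + 0.09 + 0.08 + 0.02 = 0.30.
Product: 0.16 × 0.30 = 0.04800.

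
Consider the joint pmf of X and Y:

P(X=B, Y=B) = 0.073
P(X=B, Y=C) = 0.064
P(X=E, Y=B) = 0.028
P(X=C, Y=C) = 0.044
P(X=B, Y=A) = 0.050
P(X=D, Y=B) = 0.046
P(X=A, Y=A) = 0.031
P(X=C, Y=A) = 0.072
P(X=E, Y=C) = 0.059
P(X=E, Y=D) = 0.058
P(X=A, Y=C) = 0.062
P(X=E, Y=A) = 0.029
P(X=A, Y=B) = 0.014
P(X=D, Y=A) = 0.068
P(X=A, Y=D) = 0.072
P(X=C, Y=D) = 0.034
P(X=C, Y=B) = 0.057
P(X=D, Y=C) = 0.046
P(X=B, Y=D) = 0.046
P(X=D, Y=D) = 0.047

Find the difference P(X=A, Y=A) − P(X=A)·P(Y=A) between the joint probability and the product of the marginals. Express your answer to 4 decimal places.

-0.0138

P(X=A) = 0.031 + 0.014 + 0.062 + 0.072 = 0.179.
P(Y=A) = 0.031 + 0.050 + 0.072 + 0.068 + 0.029 = 0.250.
P(X=A, Y=A) − P(X=A)P(Y=A) = 0.031 − 0.179×0.250 = -0.0138.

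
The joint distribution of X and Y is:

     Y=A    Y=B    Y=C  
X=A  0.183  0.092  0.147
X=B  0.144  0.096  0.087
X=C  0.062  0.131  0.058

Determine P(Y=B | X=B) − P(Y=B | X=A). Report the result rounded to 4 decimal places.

0.0756

P(X=B) = 0.144 + 0.096 + 0.087 = 0.327; P(Y=B | X=B) = 0.096/0.327 = 0.29358.
P(X=A) = 0.183 + 0.092 + 0.147 = 0.422; P(Y=B | X=A) = 0.092/0.422 = 0.21801.
Difference = 0.0756.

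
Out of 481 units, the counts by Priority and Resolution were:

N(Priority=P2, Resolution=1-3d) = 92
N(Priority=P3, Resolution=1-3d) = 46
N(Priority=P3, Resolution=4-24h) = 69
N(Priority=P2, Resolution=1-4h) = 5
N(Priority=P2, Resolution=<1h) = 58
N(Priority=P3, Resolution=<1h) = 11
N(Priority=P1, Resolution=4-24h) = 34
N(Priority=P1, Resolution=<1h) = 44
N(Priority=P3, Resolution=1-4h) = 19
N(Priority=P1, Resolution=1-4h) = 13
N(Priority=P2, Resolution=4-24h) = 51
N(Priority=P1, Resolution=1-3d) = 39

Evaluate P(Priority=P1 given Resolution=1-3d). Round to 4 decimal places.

Total with Resolution=1-3d: 39 + 92 + 46 = 177.
P(Priority=P1 | Resolution=1-3d) = 39/177 = 0.2203.

0.2203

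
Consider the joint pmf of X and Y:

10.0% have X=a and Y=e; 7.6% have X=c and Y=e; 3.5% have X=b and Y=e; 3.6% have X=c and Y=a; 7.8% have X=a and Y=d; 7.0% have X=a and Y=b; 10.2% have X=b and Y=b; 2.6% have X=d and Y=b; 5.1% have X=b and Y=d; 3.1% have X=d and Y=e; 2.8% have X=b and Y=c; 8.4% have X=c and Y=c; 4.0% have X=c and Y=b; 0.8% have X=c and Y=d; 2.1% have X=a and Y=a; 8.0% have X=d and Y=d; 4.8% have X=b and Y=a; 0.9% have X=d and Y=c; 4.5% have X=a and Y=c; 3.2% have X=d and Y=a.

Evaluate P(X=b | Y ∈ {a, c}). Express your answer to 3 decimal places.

0.251

P(Y=a) = 0.021 + 0.048 + 0.036 + 0.032 = 0.137.
P(Y=c) = 0.045 + 0.028 + 0.084 + 0.009 = 0.166.
P(Y ∈ {a, c}) = 0.137 + 0.166 = 0.303; P(X=b, Y ∈ {a, c}) = 0.048 + 0.028 = 0.076.
P(X=b | Y ∈ {a, c}) = 0.076/0.303 = 0.251.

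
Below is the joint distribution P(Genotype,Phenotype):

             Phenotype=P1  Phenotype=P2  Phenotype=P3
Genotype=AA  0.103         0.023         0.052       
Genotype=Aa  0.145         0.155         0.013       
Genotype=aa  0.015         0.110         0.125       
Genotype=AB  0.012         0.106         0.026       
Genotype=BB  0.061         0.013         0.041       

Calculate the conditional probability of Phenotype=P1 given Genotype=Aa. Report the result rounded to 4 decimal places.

0.4633

P(Genotype=Aa) = 0.145 + 0.155 + 0.013 = 0.313.
P(Phenotype=P1 | Genotype=Aa) = 0.145/0.313 = 0.4633.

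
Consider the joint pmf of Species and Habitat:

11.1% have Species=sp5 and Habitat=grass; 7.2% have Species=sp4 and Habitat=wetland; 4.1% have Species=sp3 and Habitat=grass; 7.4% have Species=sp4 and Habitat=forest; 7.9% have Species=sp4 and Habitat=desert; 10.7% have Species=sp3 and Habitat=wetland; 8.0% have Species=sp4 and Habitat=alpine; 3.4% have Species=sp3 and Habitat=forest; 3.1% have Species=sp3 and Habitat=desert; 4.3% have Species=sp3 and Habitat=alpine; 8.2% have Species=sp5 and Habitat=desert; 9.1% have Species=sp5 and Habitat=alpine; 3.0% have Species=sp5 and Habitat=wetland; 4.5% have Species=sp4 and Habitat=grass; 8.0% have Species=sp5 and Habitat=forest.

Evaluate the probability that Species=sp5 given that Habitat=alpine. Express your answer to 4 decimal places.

P(Habitat=alpine) = 0.043 + 0.080 + 0.091 = 0.214.
P(Species=sp5 | Habitat=alpine) = 0.091/0.214 = 0.4252.

0.4252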